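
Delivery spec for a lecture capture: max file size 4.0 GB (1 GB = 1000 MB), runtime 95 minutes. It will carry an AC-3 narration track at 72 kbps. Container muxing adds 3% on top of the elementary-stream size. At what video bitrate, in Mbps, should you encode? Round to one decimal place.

5.4 Mbps

Budget: 4.0 GB = 32000.0 Mb.
Stream payload after overhead: 32000.0 / 1.03 = 31068.0 Mb.
95 min = 5700 s
Total bitrate budget: 31068.0 Mb / 5700 s = 5.451 Mbps.
Audio: 72 kbps = 0.072 Mbps.
Video: 5.451 − 0.072 = 5.379 Mbps.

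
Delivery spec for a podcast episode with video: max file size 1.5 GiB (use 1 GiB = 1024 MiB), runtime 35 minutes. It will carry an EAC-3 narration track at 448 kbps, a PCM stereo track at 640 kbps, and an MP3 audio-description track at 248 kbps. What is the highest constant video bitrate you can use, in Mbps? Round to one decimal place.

Budget: 1.5 GiB = 12884.9 Mb.
35 min = 2100 s
Total bitrate budget: 12884.9 Mb / 2100 s = 6.136 Mbps.
Audio total: 448 + 640 + 248 = 1336 kbps = 1.336 Mbps.
Video: 6.136 − 1.336 = 4.800 Mbps.

4.8 Mbps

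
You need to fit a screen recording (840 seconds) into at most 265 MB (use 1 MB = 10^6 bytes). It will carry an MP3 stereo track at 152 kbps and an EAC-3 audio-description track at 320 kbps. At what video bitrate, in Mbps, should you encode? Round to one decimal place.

2.1 Mbps

Budget: 265 MB = 2120.0 Mb.
Total bitrate budget: 2120.0 Mb / 840 s = 2.524 Mbps.
Audio total: 152 + 320 = 472 kbps = 0.472 Mbps.
Video: 2.524 − 0.472 = 2.052 Mbps.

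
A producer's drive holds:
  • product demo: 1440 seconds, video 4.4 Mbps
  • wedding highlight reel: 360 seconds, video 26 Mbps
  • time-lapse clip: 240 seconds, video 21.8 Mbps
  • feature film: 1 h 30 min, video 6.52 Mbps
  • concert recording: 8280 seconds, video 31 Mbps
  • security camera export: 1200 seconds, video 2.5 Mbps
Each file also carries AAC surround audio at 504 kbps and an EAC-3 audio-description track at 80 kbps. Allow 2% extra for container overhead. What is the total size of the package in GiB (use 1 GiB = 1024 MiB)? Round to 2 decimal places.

38.67 GiB

Audio total: 504 + 80 = 584 kbps = 0.584 Mbps.
product demo: 4.984 Mbps × 1440 s × 1.02 = 7320.5 Mb
wedding highlight reel: 26.584 Mbps × 360 s × 1.02 = 9761.6 Mb
time-lapse clip: 22.384 Mbps × 240 s × 1.02 = 5479.6 Mb
feature film: 7.104 Mbps × 5400 s × 1.02 = 39128.8 Mb
concert recording: 31.584 Mbps × 8280 s × 1.02 = 266745.8 Mb
security camera export: 3.084 Mbps × 1200 s × 1.02 = 3774.8 Mb
Total: 332211.2 Mb = 41526.4 MB.
= 38.67 GiB.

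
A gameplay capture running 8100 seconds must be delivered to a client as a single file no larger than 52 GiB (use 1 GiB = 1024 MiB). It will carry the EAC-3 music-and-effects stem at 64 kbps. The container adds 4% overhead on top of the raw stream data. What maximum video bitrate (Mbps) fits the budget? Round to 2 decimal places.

52.96 Mbps

Budget: 52 GiB = 446676.6 Mb.
Stream payload after overhead: 446676.6 / 1.04 = 429496.7 Mb.
Total bitrate budget: 429496.7 Mb / 8100 s = 53.024 Mbps.
Audio: 64 kbps = 0.064 Mbps.
Video: 53.024 − 0.064 = 52.960 Mbps.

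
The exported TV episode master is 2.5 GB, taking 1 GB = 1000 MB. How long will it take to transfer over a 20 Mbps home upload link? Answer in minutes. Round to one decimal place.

16.7 minutes

File: 2.5 GB = 20000.0 Mb.
At 20 Mbps: 20000.0 / 20 = 1000.0 s ≈ 16.7 minutes.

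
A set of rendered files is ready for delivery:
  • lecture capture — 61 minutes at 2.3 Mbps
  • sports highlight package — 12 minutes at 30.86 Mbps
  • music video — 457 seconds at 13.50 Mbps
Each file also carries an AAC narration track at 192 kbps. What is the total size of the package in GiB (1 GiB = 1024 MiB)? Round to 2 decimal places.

Audio: 192 kbps = 0.192 Mbps.
lecture capture: 2.492 Mbps × 3660 s = 9120.7 Mb
sports highlight package: 31.052 Mbps × 720 s = 22357.4 Mb
music video: 13.692 Mbps × 457 s = 6257.2 Mb
Total: 37735.4 Mb = 4716.9 MB.
= 4.393 GiB.

4.39 GiB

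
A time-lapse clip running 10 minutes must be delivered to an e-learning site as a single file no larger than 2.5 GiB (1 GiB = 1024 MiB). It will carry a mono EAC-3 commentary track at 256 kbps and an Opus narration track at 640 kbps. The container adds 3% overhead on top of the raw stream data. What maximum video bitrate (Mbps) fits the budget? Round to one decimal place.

33.9 Mbps

Budget: 2.5 GiB = 21474.8 Mb.
Stream payload after overhead: 21474.8 / 1.03 = 20849.4 Mb.
10 min = 600 s
Total bitrate budget: 20849.4 Mb / 600 s = 34.749 Mbps.
Audio total: 256 + 640 = 896 kbps = 0.896 Mbps.
Video: 34.749 − 0.896 = 33.853 Mbps.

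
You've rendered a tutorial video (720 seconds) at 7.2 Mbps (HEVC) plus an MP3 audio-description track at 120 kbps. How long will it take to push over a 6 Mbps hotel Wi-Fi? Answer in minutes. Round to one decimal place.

14.6 minutes

Audio: 120 kbps = 0.120 Mbps.
Total bitrate: 7.320 Mbps.
File: 7.320 Mbps × 720 s = 5270.4 Mb.
At 6 Mbps: 5270.4 / 6 = 878.4 s ≈ 14.6 minutes.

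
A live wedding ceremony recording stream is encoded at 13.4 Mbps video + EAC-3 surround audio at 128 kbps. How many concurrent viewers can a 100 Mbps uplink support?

Audio: 128 kbps = 0.128 Mbps.
Per-viewer media rate: 13.528 Mbps.
100 Mbps = 100.0 Mbps; 100.0 / 13.528 = 7.39 → 7 viewers.

7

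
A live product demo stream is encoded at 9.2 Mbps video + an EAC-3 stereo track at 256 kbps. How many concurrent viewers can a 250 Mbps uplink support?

Audio: 256 kbps = 0.256 Mbps.
Per-viewer media rate: 9.456 Mbps.
250 Mbps = 250.0 Mbps; 250.0 / 9.456 = 26.44 → 26 viewers.

26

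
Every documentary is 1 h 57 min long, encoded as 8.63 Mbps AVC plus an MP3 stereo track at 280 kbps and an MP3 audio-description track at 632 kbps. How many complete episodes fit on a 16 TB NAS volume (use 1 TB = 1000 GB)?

1910

1 h 57 min = 117 min = 7020 s
Audio total: 280 + 632 = 912 kbps = 0.912 Mbps.
Total bitrate: 9.542 Mbps.
Per item: 9.542 Mbps × 7020 s = 66,985 Mb = 8,373 MB.
Capacity: 16 TB = 128,000,000 Mb; 1910.88 items → 1910 complete.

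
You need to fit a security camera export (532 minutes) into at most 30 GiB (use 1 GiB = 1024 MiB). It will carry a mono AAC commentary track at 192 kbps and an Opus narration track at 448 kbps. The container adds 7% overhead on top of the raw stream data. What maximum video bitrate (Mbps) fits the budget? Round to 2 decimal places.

6.91 Mbps

Budget: 30 GiB = 257698.0 Mb.
Stream payload after overhead: 257698.0 / 1.07 = 240839.3 Mb.
532 min = 31920 s
Total bitrate budget: 240839.3 Mb / 31920 s = 7.545 Mbps.
Audio total: 192 + 448 = 640 kbps = 0.640 Mbps.
Video: 7.545 − 0.640 = 6.905 Mbps.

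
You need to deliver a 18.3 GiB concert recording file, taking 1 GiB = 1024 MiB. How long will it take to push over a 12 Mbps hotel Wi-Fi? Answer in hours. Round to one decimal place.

3.6 hours

File: 18.3 GiB = 157195.8 Mb.
At 12 Mbps: 157195.8 / 12 = 13099.7 s ≈ 3.64 hours.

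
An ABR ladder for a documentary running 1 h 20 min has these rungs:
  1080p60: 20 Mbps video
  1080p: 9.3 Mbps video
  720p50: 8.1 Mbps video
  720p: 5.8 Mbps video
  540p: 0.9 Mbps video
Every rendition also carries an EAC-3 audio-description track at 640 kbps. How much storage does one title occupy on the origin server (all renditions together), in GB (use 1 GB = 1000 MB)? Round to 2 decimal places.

28.38 GB

1 h 20 min = 80 min = 4800 s
Audio: 640 kbps = 0.640 Mbps.
Sum of rendition bitrates: (20+0.640) + (9.3+0.640) + (8.1+0.640) + (5.8+0.640) + (0.9+0.640) = 47.300 Mbps.
× 4800 s = 227,040 Mb = 28,380 MB = 28.38 GB.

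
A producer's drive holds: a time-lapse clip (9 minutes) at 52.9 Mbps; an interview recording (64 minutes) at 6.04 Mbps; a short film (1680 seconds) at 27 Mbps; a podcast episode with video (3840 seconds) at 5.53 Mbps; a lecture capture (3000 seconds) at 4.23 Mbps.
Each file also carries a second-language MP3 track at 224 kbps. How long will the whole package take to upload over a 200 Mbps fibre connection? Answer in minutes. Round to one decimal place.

Audio: 224 kbps = 0.224 Mbps.
time-lapse clip: 53.124 Mbps × 540 s = 28687.0 Mb
interview recording: 6.264 Mbps × 3840 s = 24053.8 Mb
short film: 27.224 Mbps × 1680 s = 45736.3 Mb
podcast episode with video: 5.754 Mbps × 3840 s = 22095.4 Mb
lecture capture: 4.454 Mbps × 3000 s = 13362.0 Mb
Total: 133934.4 Mb = 16741.8 MB.
At 200 Mbps: 133934.4 / 200 = 670 s ≈ 11.2 minutes.

11.2 minutes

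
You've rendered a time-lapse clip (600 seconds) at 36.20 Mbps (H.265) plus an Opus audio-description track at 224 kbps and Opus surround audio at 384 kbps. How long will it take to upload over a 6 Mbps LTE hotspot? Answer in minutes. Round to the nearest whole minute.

Audio total: 224 + 384 = 608 kbps = 0.608 Mbps.
Total bitrate: 36.808 Mbps.
File: 36.808 Mbps × 600 s = 22084.8 Mb.
At 6 Mbps: 22084.8 / 6 = 3680.8 s ≈ 61.3 minutes.

61 minutes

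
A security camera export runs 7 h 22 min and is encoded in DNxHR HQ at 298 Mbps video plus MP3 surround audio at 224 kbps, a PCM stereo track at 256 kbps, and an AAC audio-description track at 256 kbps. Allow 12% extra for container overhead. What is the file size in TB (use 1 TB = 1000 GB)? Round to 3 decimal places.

1.109 TB

7 h 22 min = 442 min = 26520 s
Audio total: 224 + 256 + 256 = 736 kbps = 0.736 Mbps.
Total bitrate: 298 + 0.736 = 298.736 Mbps.
Stream data: 298.736 Mbps × 26520 s = 7922478.7 Mb.
With 12% container overhead: ×1.12.
8,873,176 Mb ÷ 8 = 1,109,147 MB → 1.109 TB.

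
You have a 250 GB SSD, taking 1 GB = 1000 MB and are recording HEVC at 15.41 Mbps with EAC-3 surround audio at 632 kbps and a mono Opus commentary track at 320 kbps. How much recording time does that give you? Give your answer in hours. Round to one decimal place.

Audio total: 632 + 320 = 952 kbps = 0.952 Mbps.
Total bitrate: 15.41 + 0.952 = 16.362 Mbps.
Capacity: 250 GB = 2,000,000 Mb.
Recording time: 2,000,000 / 16.362 = 122,234 s ≈ 34.0 hours.

34.0 hours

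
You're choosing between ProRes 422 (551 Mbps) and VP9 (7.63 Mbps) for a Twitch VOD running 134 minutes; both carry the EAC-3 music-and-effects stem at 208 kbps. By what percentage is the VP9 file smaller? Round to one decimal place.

98.6%

134 min = 8040 s
Audio: 208 kbps = 0.208 Mbps.
ProRes 422: 551.208 Mbps × 8040 s = 4431712.3 Mb = 515.919 GiB.
VP9: 7.838 Mbps × 8040 s = 63017.5 Mb = 7.336 GiB.
Reduction: (1 − 7.336/515.919) × 100 = 98.58%.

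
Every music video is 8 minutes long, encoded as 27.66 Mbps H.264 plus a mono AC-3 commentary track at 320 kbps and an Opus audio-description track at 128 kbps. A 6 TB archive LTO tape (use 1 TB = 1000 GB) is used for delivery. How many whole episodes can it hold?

8 min = 480 s
Audio total: 320 + 128 = 448 kbps = 0.448 Mbps.
Total bitrate: 28.108 Mbps.
Per item: 28.108 Mbps × 480 s = 13,492 Mb = 1,686 MB.
Capacity: 6 TB = 48,000,000 Mb; 3557.71 items → 3557 complete.

3557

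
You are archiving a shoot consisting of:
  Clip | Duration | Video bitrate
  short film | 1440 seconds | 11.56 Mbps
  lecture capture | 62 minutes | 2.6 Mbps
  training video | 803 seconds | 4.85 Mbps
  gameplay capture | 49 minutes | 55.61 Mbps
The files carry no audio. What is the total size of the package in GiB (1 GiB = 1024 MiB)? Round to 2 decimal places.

short film: 11.560 Mbps × 1440 s = 16646.4 Mb
lecture capture: 2.600 Mbps × 3720 s = 9672.0 Mb
training video: 4.850 Mbps × 803 s = 3894.6 Mb
gameplay capture: 55.610 Mbps × 2940 s = 163493.4 Mb
Total: 193706.4 Mb = 24213.3 MB.
= 22.55 GiB.

22.55 GiB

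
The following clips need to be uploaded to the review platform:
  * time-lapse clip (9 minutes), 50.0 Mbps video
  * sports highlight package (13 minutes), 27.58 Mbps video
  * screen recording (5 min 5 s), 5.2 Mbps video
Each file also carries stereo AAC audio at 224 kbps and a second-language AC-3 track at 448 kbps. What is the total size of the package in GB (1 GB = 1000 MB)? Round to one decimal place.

Audio total: 224 + 448 = 672 kbps = 0.672 Mbps.
time-lapse clip: 50.672 Mbps × 540 s = 27362.9 Mb
sports highlight package: 28.252 Mbps × 780 s = 22036.6 Mb
screen recording: 5.872 Mbps × 305 s = 1791.0 Mb
Total: 51190.4 Mb = 6398.8 MB.
= 6.399 GB.

6.4 GB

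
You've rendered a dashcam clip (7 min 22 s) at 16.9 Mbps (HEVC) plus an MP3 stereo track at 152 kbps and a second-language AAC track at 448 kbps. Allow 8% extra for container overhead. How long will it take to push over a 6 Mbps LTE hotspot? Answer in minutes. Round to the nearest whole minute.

23 minutes

7 min 22 s = 442 s
Audio total: 152 + 448 = 600 kbps = 0.600 Mbps.
Total bitrate: 17.500 Mbps.
File: 17.500 Mbps × 442 s = 7735.0 Mb.
With 8% container overhead: ×1.08. → 8353.8 Mb.
At 6 Mbps: 8353.8 / 6 = 1392.3 s ≈ 23.2 minutes.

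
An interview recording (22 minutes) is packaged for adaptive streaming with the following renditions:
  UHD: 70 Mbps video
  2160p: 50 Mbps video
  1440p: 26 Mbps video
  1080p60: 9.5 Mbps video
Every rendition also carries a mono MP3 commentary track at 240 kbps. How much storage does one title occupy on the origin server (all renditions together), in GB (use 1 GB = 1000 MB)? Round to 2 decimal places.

22 min = 1320 s
Audio: 240 kbps = 0.240 Mbps.
Sum of rendition bitrates: (70+0.240) + (50+0.240) + (26+0.240) + (9.5+0.240) = 156.460 Mbps.
× 1320 s = 206,527 Mb = 25,816 MB = 25.82 GB.

25.82 GB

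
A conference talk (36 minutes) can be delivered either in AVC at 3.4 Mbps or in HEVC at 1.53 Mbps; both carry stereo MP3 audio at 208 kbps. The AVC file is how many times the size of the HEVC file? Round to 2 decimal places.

2.08

36 min = 2160 s
Audio: 208 kbps = 0.208 Mbps.
AVC: 3.608 Mbps × 2160 s = 7793.3 Mb = 0.974 GB.
HEVC: 1.738 Mbps × 2160 s = 3754.1 Mb = 0.469 GB.
Ratio: 0.974 / 0.469 = 2.076.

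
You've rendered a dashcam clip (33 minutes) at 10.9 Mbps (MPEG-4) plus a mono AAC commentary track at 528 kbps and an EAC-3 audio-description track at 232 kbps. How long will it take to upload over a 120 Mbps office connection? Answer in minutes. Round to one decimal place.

3.2 minutes

33 min = 1980 s
Audio total: 528 + 232 = 760 kbps = 0.760 Mbps.
Total bitrate: 11.660 Mbps.
File: 11.660 Mbps × 1980 s = 23086.8 Mb.
At 120 Mbps: 23086.8 / 120 = 192.4 s ≈ 3.21 minutes.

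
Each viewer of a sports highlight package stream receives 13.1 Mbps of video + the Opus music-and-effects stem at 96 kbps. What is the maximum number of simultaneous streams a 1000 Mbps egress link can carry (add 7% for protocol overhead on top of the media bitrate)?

70

Audio: 96 kbps = 0.096 Mbps.
Per-viewer media rate: 13.196 Mbps.
On the wire with 7% overhead: 14.120 Mbps.
1000 Mbps = 1,000 Mbps; 1,000 / 14.120 = 70.82 → 70 viewers.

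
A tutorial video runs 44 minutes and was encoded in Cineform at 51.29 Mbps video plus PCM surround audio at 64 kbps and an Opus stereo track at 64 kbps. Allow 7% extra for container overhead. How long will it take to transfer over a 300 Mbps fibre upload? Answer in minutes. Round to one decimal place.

44 min = 2640 s
Audio total: 64 + 64 = 128 kbps = 0.128 Mbps.
Total bitrate: 51.418 Mbps.
File: 51.418 Mbps × 2640 s = 135743.5 Mb.
With 7% container overhead: ×1.07. → 145245.6 Mb.
At 300 Mbps: 145245.6 / 300 = 484.2 s ≈ 8.07 minutes.

8.1 minutes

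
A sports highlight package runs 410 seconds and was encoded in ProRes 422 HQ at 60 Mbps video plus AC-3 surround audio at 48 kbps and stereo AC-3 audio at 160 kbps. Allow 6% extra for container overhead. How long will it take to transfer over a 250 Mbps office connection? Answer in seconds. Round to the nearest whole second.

Audio total: 48 + 160 = 208 kbps = 0.208 Mbps.
Total bitrate: 60.208 Mbps.
File: 60.208 Mbps × 410 s = 24685.3 Mb.
With 6% container overhead: ×1.06. → 26166.4 Mb.
At 250 Mbps: 26166.4 / 250 = 104.7 s ≈ 105 seconds.

105 seconds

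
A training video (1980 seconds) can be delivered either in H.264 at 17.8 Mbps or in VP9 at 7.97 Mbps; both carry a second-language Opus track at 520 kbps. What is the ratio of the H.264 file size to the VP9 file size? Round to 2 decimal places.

Audio: 520 kbps = 0.520 Mbps.
H.264: 18.320 Mbps × 1980 s = 36273.6 Mb = 4.534 GB.
VP9: 8.490 Mbps × 1980 s = 16810.2 Mb = 2.101 GB.
Ratio: 4.534 / 2.101 = 2.158.

2.16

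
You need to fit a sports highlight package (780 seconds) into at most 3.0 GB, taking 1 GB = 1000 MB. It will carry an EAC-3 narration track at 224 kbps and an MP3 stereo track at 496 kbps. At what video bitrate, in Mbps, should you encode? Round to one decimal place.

30.0 Mbps

Budget: 3.0 GB = 24000.0 Mb.
Total bitrate budget: 24000.0 Mb / 780 s = 30.769 Mbps.
Audio total: 224 + 496 = 720 kbps = 0.720 Mbps.
Video: 30.769 − 0.720 = 30.049 Mbps.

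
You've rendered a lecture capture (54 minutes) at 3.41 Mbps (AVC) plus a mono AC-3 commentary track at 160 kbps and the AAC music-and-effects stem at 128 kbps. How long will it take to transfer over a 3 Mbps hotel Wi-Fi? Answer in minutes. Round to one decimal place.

54 min = 3240 s
Audio total: 160 + 128 = 288 kbps = 0.288 Mbps.
Total bitrate: 3.698 Mbps.
File: 3.698 Mbps × 3240 s = 11981.5 Mb.
At 3 Mbps: 11981.5 / 3 = 3993.8 s ≈ 66.6 minutes.

66.6 minutes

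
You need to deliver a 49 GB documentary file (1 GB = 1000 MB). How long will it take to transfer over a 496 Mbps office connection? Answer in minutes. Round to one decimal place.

File: 49 GB = 392000.0 Mb.
At 496 Mbps: 392000.0 / 496 = 790.3 s ≈ 13.2 minutes.

13.2 minutes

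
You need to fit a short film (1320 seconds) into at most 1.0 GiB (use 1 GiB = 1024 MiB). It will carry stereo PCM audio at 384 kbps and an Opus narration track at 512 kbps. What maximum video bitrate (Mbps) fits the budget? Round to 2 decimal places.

5.61 Mbps

Budget: 1.0 GiB = 8589.9 Mb.
Total bitrate budget: 8589.9 Mb / 1320 s = 6.508 Mbps.
Audio total: 384 + 512 = 896 kbps = 0.896 Mbps.
Video: 6.508 − 0.896 = 5.612 Mbps.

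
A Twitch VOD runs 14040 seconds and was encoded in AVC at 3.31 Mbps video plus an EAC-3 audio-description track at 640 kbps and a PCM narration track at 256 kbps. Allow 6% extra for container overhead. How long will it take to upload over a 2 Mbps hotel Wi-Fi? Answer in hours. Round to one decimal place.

8.7 hours

Audio total: 640 + 256 = 896 kbps = 0.896 Mbps.
Total bitrate: 4.206 Mbps.
File: 4.206 Mbps × 14040 s = 59052.2 Mb.
With 6% container overhead: ×1.06. → 62595.4 Mb.
At 2 Mbps: 62595.4 / 2 = 31297.7 s ≈ 8.69 hours.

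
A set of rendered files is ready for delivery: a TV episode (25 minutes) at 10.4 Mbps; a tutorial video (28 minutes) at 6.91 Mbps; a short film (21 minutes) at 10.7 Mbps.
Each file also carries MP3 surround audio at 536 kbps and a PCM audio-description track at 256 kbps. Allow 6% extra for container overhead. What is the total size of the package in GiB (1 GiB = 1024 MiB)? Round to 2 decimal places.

5.46 GiB

Audio total: 536 + 256 = 792 kbps = 0.792 Mbps.
TV episode: 11.192 Mbps × 1500 s × 1.06 = 17795.3 Mb
tutorial video: 7.702 Mbps × 1680 s × 1.06 = 13715.7 Mb
short film: 11.492 Mbps × 1260 s × 1.06 = 15348.7 Mb
Total: 46859.7 Mb = 5857.5 MB.
= 5.455 GiB.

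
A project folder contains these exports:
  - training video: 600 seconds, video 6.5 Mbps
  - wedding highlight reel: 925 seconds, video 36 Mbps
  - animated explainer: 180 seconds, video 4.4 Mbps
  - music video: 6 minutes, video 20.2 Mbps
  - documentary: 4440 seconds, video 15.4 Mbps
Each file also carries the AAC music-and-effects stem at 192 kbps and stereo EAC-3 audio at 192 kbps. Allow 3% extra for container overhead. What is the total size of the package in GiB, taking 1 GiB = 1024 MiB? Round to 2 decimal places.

Audio total: 192 + 192 = 384 kbps = 0.384 Mbps.
training video: 6.884 Mbps × 600 s × 1.03 = 4254.3 Mb
wedding highlight reel: 36.384 Mbps × 925 s × 1.03 = 34664.9 Mb
animated explainer: 4.784 Mbps × 180 s × 1.03 = 887.0 Mb
music video: 20.584 Mbps × 360 s × 1.03 = 7632.5 Mb
documentary: 15.784 Mbps × 4440 s × 1.03 = 72183.4 Mb
Total: 119622.1 Mb = 14952.8 MB.
= 13.93 GiB.

13.93 GiB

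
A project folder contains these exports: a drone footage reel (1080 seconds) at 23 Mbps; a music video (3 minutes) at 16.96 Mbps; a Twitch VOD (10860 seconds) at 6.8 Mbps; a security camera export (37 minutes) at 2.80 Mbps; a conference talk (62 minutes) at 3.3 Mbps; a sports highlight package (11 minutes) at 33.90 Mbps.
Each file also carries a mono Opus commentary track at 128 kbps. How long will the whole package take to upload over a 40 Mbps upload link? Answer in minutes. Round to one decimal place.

60.4 minutes

Audio: 128 kbps = 0.128 Mbps.
drone footage reel: 23.128 Mbps × 1080 s = 24978.2 Mb
music video: 17.088 Mbps × 180 s = 3075.8 Mb
Twitch VOD: 6.928 Mbps × 10860 s = 75238.1 Mb
security camera export: 2.928 Mbps × 2220 s = 6500.2 Mb
conference talk: 3.428 Mbps × 3720 s = 12752.2 Mb
sports highlight package: 34.028 Mbps × 660 s = 22458.5 Mb
Total: 145003.0 Mb = 18125.4 MB.
At 40 Mbps: 145003.0 / 40 = 3625 s ≈ 60.4 minutes.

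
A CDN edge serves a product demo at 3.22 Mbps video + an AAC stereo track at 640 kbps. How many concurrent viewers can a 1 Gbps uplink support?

Audio: 640 kbps = 0.640 Mbps.
Per-viewer media rate: 3.860 Mbps.
1 Gbps = 1,000 Mbps; 1,000 / 3.860 = 259.07 → 259 viewers.

259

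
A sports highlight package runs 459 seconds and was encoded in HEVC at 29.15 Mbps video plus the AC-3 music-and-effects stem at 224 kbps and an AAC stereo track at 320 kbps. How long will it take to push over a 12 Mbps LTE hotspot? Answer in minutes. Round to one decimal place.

Audio total: 224 + 320 = 544 kbps = 0.544 Mbps.
Total bitrate: 29.694 Mbps.
File: 29.694 Mbps × 459 s = 13629.5 Mb.
At 12 Mbps: 13629.5 / 12 = 1135.8 s ≈ 18.9 minutes.

18.9 minutes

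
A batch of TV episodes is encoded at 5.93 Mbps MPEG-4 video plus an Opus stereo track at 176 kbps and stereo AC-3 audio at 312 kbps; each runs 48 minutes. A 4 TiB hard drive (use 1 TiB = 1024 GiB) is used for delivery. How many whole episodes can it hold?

48 min = 2880 s
Audio total: 176 + 312 = 488 kbps = 0.488 Mbps.
Total bitrate: 6.418 Mbps.
Per item: 6.418 Mbps × 2880 s = 18,484 Mb = 2,310 MB.
Capacity: 4 TiB = 35,184,372 Mb; 1903.52 items → 1903 complete.

1903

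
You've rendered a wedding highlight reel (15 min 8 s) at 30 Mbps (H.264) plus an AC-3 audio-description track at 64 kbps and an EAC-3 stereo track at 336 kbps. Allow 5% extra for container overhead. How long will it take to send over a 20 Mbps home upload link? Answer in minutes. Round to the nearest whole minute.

15 min 8 s = 908 s
Audio total: 64 + 336 = 400 kbps = 0.400 Mbps.
Total bitrate: 30.400 Mbps.
File: 30.400 Mbps × 908 s = 27603.2 Mb.
With 5% container overhead: ×1.05. → 28983.4 Mb.
At 20 Mbps: 28983.4 / 20 = 1449.2 s ≈ 24.2 minutes.

24 minutes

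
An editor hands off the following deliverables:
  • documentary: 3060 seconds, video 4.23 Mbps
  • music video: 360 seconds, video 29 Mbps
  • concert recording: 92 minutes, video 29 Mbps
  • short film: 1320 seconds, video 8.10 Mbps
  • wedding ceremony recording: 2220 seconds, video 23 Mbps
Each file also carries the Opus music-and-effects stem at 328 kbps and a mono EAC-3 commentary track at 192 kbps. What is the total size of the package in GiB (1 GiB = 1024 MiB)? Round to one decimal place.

29.3 GiB

Audio total: 328 + 192 = 520 kbps = 0.520 Mbps.
documentary: 4.750 Mbps × 3060 s = 14535.0 Mb
music video: 29.520 Mbps × 360 s = 10627.2 Mb
concert recording: 29.520 Mbps × 5520 s = 162950.4 Mb
short film: 8.620 Mbps × 1320 s = 11378.4 Mb
wedding ceremony recording: 23.520 Mbps × 2220 s = 52214.4 Mb
Total: 251705.4 Mb = 31463.2 MB.
= 29.30 GiB.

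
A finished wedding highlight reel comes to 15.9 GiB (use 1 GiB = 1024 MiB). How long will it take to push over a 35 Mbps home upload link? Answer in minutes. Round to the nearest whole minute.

File: 15.9 GiB = 136580.0 Mb.
At 35 Mbps: 136580.0 / 35 = 3902.3 s ≈ 65 minutes.

65 minutes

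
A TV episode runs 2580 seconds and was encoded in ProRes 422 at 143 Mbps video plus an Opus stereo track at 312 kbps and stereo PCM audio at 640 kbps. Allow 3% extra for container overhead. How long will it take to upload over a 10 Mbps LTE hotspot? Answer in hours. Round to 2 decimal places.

10.63 hours

Audio total: 312 + 640 = 952 kbps = 0.952 Mbps.
Total bitrate: 143.952 Mbps.
File: 143.952 Mbps × 2580 s = 371396.2 Mb.
With 3% container overhead: ×1.03. → 382538.0 Mb.
At 10 Mbps: 382538.0 / 10 = 38253.8 s ≈ 10.6 hours.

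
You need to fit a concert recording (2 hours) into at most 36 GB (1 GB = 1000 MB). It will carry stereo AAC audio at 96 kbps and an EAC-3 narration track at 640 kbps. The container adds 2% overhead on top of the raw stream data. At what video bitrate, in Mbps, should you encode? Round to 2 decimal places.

38.48 Mbps

Budget: 36 GB = 288000.0 Mb.
Stream payload after overhead: 288000.0 / 1.02 = 282352.9 Mb.
2 h = 7200 s
Total bitrate budget: 282352.9 Mb / 7200 s = 39.216 Mbps.
Audio total: 96 + 640 = 736 kbps = 0.736 Mbps.
Video: 39.216 − 0.736 = 38.480 Mbps.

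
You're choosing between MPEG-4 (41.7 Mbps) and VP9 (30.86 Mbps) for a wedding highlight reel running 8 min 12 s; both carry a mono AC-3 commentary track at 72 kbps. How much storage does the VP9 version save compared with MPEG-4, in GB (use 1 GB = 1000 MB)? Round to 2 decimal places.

8 min 12 s = 492 s
Audio: 72 kbps = 0.072 Mbps.
MPEG-4: 41.772 Mbps × 492 s = 20551.8 Mb = 2.569 GB.
VP9: 30.932 Mbps × 492 s = 15218.5 Mb = 1.902 GB.
Saving: 2.569 − 1.902 = 0.667 GB.

0.67 GB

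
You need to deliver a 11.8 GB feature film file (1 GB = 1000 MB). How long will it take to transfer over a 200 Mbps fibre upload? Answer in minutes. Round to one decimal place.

7.9 minutes

File: 11.8 GB = 94400.0 Mb.
At 200 Mbps: 94400.0 / 200 = 472.0 s ≈ 7.87 minutes.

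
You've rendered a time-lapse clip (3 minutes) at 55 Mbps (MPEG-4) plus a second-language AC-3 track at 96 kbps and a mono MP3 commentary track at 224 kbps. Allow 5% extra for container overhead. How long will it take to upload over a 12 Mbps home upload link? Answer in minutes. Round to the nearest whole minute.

3 min = 180 s
Audio total: 96 + 224 = 320 kbps = 0.320 Mbps.
Total bitrate: 55.320 Mbps.
File: 55.320 Mbps × 180 s = 9957.6 Mb.
With 5% container overhead: ×1.05. → 10455.5 Mb.
At 12 Mbps: 10455.5 / 12 = 871.3 s ≈ 14.5 minutes.

15 minutes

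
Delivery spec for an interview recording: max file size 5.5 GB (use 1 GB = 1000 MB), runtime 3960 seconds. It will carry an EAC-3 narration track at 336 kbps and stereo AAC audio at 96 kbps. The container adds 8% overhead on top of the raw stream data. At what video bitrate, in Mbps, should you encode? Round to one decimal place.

9.9 Mbps

Budget: 5.5 GB = 44000.0 Mb.
Stream payload after overhead: 44000.0 / 1.08 = 40740.7 Mb.
Total bitrate budget: 40740.7 Mb / 3960 s = 10.288 Mbps.
Audio total: 336 + 96 = 432 kbps = 0.432 Mbps.
Video: 10.288 − 0.432 = 9.856 Mbps.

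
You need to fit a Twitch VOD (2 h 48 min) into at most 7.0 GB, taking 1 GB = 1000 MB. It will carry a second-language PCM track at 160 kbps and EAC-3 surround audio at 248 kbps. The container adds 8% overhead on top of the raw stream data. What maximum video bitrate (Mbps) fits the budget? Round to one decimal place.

4.7 Mbps

Budget: 7.0 GB = 56000.0 Mb.
Stream payload after overhead: 56000.0 / 1.08 = 51851.9 Mb.
2 h 48 min = 168 min = 10080 s
Total bitrate budget: 51851.9 Mb / 10080 s = 5.144 Mbps.
Audio total: 160 + 248 = 408 kbps = 0.408 Mbps.
Video: 5.144 − 0.408 = 4.736 Mbps.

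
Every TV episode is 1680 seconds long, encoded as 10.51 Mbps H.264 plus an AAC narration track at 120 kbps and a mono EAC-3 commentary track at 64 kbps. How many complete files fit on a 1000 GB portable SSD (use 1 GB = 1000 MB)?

Audio total: 120 + 64 = 184 kbps = 0.184 Mbps.
Total bitrate: 10.694 Mbps.
Per item: 10.694 Mbps × 1680 s = 17,966 Mb = 2,246 MB.
Capacity: 1000 GB = 8,000,000 Mb; 445.29 items → 445 complete.

445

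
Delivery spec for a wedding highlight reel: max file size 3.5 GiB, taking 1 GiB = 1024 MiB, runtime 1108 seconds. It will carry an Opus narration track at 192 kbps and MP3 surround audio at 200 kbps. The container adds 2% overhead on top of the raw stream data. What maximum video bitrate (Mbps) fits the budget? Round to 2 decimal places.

26.21 Mbps

Budget: 3.5 GiB = 30064.8 Mb.
Stream payload after overhead: 30064.8 / 1.02 = 29475.3 Mb.
Total bitrate budget: 29475.3 Mb / 1108 s = 26.602 Mbps.
Audio total: 192 + 200 = 392 kbps = 0.392 Mbps.
Video: 26.602 − 0.392 = 26.210 Mbps.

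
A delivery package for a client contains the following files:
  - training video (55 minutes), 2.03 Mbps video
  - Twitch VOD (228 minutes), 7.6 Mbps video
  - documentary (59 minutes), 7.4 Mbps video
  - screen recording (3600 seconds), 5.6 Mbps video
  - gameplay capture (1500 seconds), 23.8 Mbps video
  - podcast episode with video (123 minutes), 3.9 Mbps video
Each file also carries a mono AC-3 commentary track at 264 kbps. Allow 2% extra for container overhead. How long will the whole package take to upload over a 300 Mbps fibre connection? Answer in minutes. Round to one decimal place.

13.0 minutes

Audio: 264 kbps = 0.264 Mbps.
training video: 2.294 Mbps × 3300 s × 1.02 = 7721.6 Mb
Twitch VOD: 7.864 Mbps × 13680 s × 1.02 = 109731.1 Mb
documentary: 7.664 Mbps × 3540 s × 1.02 = 27673.2 Mb
screen recording: 5.864 Mbps × 3600 s × 1.02 = 21532.6 Mb
gameplay capture: 24.064 Mbps × 1500 s × 1.02 = 36817.9 Mb
podcast episode with video: 4.164 Mbps × 7380 s × 1.02 = 31344.9 Mb
Total: 234821.3 Mb = 29352.7 MB.
At 300 Mbps: 234821.3 / 300 = 783 s ≈ 13 minutes.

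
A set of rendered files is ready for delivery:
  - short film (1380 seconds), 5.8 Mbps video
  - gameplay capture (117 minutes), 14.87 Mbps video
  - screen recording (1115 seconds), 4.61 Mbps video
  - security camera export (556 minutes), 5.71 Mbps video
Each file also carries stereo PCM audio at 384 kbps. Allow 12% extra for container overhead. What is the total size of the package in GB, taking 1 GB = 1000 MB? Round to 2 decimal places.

Audio: 384 kbps = 0.384 Mbps.
short film: 6.184 Mbps × 1380 s × 1.12 = 9558.0 Mb
gameplay capture: 15.254 Mbps × 7020 s × 1.12 = 119933.0 Mb
screen recording: 4.994 Mbps × 1115 s × 1.12 = 6236.5 Mb
security camera export: 6.094 Mbps × 33360 s × 1.12 = 227691.3 Mb
Total: 363418.9 Mb = 45427.4 MB.
= 45.43 GB.

45.43 GB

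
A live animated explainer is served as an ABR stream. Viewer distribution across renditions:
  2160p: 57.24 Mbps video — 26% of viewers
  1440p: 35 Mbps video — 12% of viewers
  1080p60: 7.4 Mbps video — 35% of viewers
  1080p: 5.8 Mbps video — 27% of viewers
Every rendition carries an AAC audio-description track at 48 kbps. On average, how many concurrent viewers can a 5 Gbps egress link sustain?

214

Audio: 48 kbps = 0.048 Mbps.
Average per-viewer bitrate: 0.26×57.288 + 0.12×35.048 + 0.35×7.448 + 0.27×5.848 = 23.286 Mbps.
5 Gbps = 5,000 Mbps; 5,000 / 23.286 = 214.72 → 214.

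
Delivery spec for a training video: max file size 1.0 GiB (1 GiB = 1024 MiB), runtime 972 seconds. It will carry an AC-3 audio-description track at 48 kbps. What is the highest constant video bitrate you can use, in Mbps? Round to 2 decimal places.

8.79 Mbps

Budget: 1.0 GiB = 8589.9 Mb.
Total bitrate budget: 8589.9 Mb / 972 s = 8.837 Mbps.
Audio: 48 kbps = 0.048 Mbps.
Video: 8.837 − 0.048 = 8.789 Mbps.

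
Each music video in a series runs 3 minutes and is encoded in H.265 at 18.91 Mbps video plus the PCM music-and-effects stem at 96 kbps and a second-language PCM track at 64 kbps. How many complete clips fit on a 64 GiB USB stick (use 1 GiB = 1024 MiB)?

3 min = 180 s
Audio total: 96 + 64 = 160 kbps = 0.160 Mbps.
Total bitrate: 19.070 Mbps.
Per item: 19.070 Mbps × 180 s = 3,433 Mb = 429.1 MB.
Capacity: 64 GiB = 549,756 Mb; 160.16 items → 160 complete.

160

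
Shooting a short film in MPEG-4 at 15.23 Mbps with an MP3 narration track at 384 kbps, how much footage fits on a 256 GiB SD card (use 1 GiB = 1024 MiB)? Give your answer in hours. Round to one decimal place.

39.1 hours

Audio: 384 kbps = 0.384 Mbps.
Total bitrate: 15.23 + 0.384 = 15.614 Mbps.
Capacity: 256 GiB = 2,199,023 Mb.
Recording time: 2,199,023 / 15.614 = 140,837 s ≈ 39.1 hours.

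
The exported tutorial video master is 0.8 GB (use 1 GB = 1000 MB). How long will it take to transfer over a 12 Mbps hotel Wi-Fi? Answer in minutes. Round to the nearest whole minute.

File: 0.8 GB = 6400.0 Mb.
At 12 Mbps: 6400.0 / 12 = 533.3 s ≈ 8.89 minutes.

9 minutes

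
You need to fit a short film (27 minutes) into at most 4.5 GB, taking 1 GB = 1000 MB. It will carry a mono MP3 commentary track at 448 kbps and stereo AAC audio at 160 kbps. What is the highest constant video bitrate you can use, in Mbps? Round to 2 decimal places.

21.61 Mbps

Budget: 4.5 GB = 36000.0 Mb.
27 min = 1620 s
Total bitrate budget: 36000.0 Mb / 1620 s = 22.222 Mbps.
Audio total: 448 + 160 = 608 kbps = 0.608 Mbps.
Video: 22.222 − 0.608 = 21.614 Mbps.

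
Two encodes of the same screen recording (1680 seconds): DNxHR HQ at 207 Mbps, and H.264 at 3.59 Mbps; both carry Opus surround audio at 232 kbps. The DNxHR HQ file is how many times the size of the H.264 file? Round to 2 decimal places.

54.22

Audio: 232 kbps = 0.232 Mbps.
DNxHR HQ: 207.232 Mbps × 1680 s = 348149.8 Mb = 43.519 GB.
H.264: 3.822 Mbps × 1680 s = 6421.0 Mb = 0.803 GB.
Ratio: 43.519 / 0.803 = 54.221.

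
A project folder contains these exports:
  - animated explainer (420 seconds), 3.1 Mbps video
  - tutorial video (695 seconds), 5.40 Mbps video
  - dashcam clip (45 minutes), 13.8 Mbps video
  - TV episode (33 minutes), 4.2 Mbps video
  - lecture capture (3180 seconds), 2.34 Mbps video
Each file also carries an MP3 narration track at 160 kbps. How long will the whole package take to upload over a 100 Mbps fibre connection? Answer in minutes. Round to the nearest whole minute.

Audio: 160 kbps = 0.160 Mbps.
animated explainer: 3.260 Mbps × 420 s = 1369.2 Mb
tutorial video: 5.560 Mbps × 695 s = 3864.2 Mb
dashcam clip: 13.960 Mbps × 2700 s = 37692.0 Mb
TV episode: 4.360 Mbps × 1980 s = 8632.8 Mb
lecture capture: 2.500 Mbps × 3180 s = 7950.0 Mb
Total: 59508.2 Mb = 7438.5 MB.
At 100 Mbps: 59508.2 / 100 = 595 s ≈ 9.92 minutes.

10 minutes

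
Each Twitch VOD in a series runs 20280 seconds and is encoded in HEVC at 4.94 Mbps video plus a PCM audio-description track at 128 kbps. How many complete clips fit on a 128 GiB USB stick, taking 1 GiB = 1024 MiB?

10

Audio: 128 kbps = 0.128 Mbps.
Total bitrate: 5.068 Mbps.
Per item: 5.068 Mbps × 20280 s = 102,779 Mb = 12,847 MB.
Capacity: 128 GiB = 1,099,512 Mb; 10.70 items → 10 complete.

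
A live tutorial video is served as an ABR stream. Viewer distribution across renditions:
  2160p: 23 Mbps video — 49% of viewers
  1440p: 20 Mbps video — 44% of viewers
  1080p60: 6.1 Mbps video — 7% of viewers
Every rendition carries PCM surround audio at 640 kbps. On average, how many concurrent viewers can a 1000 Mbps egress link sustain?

Audio: 640 kbps = 0.640 Mbps.
Average per-viewer bitrate: 0.49×23.640 + 0.44×20.640 + 0.07×6.740 = 21.137 Mbps.
1000 Mbps = 1,000 Mbps; 1,000 / 21.137 = 47.31 → 47.

47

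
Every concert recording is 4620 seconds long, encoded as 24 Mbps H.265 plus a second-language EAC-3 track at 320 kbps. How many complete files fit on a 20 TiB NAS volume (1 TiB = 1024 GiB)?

1565

Audio: 320 kbps = 0.320 Mbps.
Total bitrate: 24.320 Mbps.
Per item: 24.320 Mbps × 4620 s = 112,358 Mb = 14,045 MB.
Capacity: 20 TiB = 175,921,860 Mb; 1565.72 items → 1565 complete.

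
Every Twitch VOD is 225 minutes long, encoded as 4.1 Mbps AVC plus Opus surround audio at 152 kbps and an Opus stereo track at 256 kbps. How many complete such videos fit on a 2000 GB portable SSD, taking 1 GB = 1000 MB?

262

225 min = 13500 s
Audio total: 152 + 256 = 408 kbps = 0.408 Mbps.
Total bitrate: 4.508 Mbps.
Per item: 4.508 Mbps × 13500 s = 60,858 Mb = 7,607 MB.
Capacity: 2000 GB = 16,000,000 Mb; 262.91 items → 262 complete.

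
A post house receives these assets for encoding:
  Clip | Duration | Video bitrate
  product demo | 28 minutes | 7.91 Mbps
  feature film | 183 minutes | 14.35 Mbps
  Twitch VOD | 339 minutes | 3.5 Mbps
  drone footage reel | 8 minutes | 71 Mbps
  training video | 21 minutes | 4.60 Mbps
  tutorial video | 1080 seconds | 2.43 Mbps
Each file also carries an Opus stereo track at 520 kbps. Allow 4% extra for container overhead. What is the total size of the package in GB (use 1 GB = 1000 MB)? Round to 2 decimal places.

Audio: 520 kbps = 0.520 Mbps.
product demo: 8.430 Mbps × 1680 s × 1.04 = 14728.9 Mb
feature film: 14.870 Mbps × 10980 s × 1.04 = 169803.5 Mb
Twitch VOD: 4.020 Mbps × 20340 s × 1.04 = 85037.5 Mb
drone footage reel: 71.520 Mbps × 480 s × 1.04 = 35702.8 Mb
training video: 5.120 Mbps × 1260 s × 1.04 = 6709.2 Mb
tutorial video: 2.950 Mbps × 1080 s × 1.04 = 3313.4 Mb
Total: 315295.3 Mb = 39411.9 MB.
= 39.41 GB.

39.41 GB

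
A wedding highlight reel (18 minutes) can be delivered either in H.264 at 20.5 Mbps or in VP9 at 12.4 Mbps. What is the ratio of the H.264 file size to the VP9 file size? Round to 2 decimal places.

1.65

18 min = 1080 s
H.264: 20.500 Mbps × 1080 s = 22140.0 Mb = 2.768 GB.
VP9: 12.400 Mbps × 1080 s = 13392.0 Mb = 1.674 GB.
Ratio: 2.768 / 1.674 = 1.653.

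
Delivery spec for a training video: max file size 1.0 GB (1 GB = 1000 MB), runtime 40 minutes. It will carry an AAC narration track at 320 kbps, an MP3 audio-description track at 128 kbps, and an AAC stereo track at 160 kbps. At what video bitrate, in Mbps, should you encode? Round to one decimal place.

2.7 Mbps

Budget: 1.0 GB = 8000.0 Mb.
40 min = 2400 s
Total bitrate budget: 8000.0 Mb / 2400 s = 3.333 Mbps.
Audio total: 320 + 128 + 160 = 608 kbps = 0.608 Mbps.
Video: 3.333 − 0.608 = 2.725 Mbps.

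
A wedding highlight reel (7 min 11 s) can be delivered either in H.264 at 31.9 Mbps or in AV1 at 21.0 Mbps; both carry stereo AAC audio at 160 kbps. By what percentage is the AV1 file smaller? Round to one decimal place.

7 min 11 s = 431 s
Audio: 160 kbps = 0.160 Mbps.
H.264: 32.060 Mbps × 431 s = 13817.9 Mb = 1.727 GB.
AV1: 21.160 Mbps × 431 s = 9120.0 Mb = 1.140 GB.
Reduction: (1 − 1.140/1.727) × 100 = 34.00%.

34.0%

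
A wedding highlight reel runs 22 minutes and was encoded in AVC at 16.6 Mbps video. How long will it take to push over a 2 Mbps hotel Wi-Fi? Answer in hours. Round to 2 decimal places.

3.04 hours

22 min = 1320 s
File: 16.600 Mbps × 1320 s = 21912.0 Mb.
At 2 Mbps: 21912.0 / 2 = 10956.0 s ≈ 3.04 hours.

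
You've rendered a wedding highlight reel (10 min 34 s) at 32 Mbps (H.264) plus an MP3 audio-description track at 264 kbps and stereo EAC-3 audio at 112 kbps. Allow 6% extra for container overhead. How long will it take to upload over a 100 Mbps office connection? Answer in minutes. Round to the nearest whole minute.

10 min 34 s = 634 s
Audio total: 264 + 112 = 376 kbps = 0.376 Mbps.
Total bitrate: 32.376 Mbps.
File: 32.376 Mbps × 634 s = 20526.4 Mb.
With 6% container overhead: ×1.06. → 21758.0 Mb.
At 100 Mbps: 21758.0 / 100 = 217.6 s ≈ 3.63 minutes.

4 minutes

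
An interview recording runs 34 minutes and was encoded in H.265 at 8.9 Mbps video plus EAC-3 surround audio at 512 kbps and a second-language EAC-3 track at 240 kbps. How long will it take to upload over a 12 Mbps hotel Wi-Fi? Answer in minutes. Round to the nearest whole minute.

34 min = 2040 s
Audio total: 512 + 240 = 752 kbps = 0.752 Mbps.
Total bitrate: 9.652 Mbps.
File: 9.652 Mbps × 2040 s = 19690.1 Mb.
At 12 Mbps: 19690.1 / 12 = 1640.8 s ≈ 27.3 minutes.

27 minutes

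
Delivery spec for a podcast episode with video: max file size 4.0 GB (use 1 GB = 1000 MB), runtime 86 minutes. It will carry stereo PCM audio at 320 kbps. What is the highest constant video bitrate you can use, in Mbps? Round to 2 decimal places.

5.88 Mbps

Budget: 4.0 GB = 32000.0 Mb.
86 min = 5160 s
Total bitrate budget: 32000.0 Mb / 5160 s = 6.202 Mbps.
Audio: 320 kbps = 0.320 Mbps.
Video: 6.202 − 0.320 = 5.882 Mbps.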